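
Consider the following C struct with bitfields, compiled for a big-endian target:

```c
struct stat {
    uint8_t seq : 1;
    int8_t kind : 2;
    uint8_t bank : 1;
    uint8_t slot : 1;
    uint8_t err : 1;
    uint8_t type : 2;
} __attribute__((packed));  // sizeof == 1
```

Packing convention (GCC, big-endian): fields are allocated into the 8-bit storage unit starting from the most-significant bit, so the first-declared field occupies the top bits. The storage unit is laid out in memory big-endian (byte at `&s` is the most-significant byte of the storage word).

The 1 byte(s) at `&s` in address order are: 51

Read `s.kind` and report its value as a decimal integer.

[0]=0x51 (big-endian) → word 0x51
seq [7+:1] = (word>>7) & 0x1 = 0
kind [5+:2] = (word>>5) & 0x3 = 2  ←
bank [4+:1] = (word>>4) & 0x1 = 1
slot [3+:1] = (word>>3) & 0x1 = 0
err [2+:1] = (word>>2) & 0x1 = 0
type [0+:2] = (word>>0) & 0x3 = 1
kind signed 2b, MSB=1: 2 - 4 = -2

-2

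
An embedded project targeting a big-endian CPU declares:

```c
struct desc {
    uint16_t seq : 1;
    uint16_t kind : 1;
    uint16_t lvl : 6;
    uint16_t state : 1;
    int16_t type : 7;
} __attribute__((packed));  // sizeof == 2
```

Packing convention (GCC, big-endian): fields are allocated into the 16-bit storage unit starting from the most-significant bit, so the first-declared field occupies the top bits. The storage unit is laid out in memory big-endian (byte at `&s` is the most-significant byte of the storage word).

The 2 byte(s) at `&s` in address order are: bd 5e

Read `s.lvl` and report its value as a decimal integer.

[0]=0xbd [1]=0x5e (big-endian) → word 0xbd5e
seq [15+:1] = (word>>15) & 0x1 = 1
kind [14+:1] = (word>>14) & 0x1 = 0
lvl [8+:6] = (word>>8) & 0x3f = 61  ←
state [7+:1] = (word>>7) & 0x1 = 0
type [0+:7] = (word>>0) & 0x7f = 94

61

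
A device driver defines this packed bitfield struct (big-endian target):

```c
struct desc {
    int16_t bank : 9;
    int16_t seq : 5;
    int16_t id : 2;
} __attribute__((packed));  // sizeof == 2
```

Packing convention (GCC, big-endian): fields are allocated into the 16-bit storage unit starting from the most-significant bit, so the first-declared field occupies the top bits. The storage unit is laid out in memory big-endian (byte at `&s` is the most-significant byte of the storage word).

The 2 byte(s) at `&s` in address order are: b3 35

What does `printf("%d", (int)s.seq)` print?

[0]=0xb3 [1]=0x35 (big-endian) → word 0xb335
bank:9 @ bit 7 → (0xb335>>7)&0x1ff = 0x166
seq:5 @ bit 2 → (0xb335>>2)&0x1f = 0xd  ←
id:2 @ bit 0 → (0xb335>>0)&0x3 = 0x1
seq signed 5b, MSB=0: value = 13

13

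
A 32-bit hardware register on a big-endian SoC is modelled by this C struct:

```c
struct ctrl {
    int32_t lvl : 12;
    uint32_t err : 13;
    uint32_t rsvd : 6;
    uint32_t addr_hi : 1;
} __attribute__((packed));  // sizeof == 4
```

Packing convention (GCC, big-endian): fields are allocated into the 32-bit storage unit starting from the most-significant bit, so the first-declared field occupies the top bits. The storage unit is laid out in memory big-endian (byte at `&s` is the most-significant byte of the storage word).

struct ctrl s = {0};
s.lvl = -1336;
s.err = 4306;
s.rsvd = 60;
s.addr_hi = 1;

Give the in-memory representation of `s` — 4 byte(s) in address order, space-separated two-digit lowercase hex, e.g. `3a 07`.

ac 88 69 79

lvl:12 = -1336 → 0xac8 << 20 → word 0xac800000
err:13 = 4306 → 0x10d2 << 7 → word 0xac886900
rsvd:6 = 60 → 0x3c << 1 → word 0xac886978
addr_hi:1 = 1 → 0x1 << 0 → word 0xac886979
word = 0xac886979 → big-endian bytes:
  [0]=0xac  [1]=0x88  [2]=0x69  [3]=0x79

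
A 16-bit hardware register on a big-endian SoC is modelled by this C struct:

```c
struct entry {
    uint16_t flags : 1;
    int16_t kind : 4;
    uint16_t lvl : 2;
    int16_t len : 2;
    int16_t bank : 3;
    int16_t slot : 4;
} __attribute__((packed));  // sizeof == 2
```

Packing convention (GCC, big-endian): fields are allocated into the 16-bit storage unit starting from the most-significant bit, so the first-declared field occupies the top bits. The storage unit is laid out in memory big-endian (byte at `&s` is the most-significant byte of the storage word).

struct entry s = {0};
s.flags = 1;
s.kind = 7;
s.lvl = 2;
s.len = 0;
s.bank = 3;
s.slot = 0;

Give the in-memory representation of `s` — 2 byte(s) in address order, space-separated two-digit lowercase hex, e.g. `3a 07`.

flags (1b) val=1 bits=0x1 at bit 15: 0x8000
kind (4b) val=7 bits=0x7 at bit 11: 0xb800
lvl (2b) val=2 bits=0x2 at bit 9: 0xbc00
len (2b) val=0 bits=0x0 at bit 7: 0xbc00
bank (3b) val=3 bits=0x3 at bit 4: 0xbc30
slot (4b) val=0 bits=0x0 at bit 0: 0xbc30
word = 0xbc30 → big-endian bytes:
  [0]=0xbc  [1]=0x30

bc 30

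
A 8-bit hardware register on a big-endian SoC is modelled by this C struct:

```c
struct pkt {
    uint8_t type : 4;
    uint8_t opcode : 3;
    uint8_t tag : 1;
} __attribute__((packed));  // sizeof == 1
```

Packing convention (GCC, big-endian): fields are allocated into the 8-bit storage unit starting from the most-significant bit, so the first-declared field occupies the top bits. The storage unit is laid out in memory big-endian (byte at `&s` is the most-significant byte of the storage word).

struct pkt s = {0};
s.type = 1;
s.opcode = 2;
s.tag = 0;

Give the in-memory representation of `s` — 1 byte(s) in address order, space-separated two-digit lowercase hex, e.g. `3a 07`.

14

type:4 = 1 → 0x1 << 4 → word 0x10
opcode:3 = 2 → 0x2 << 1 → word 0x14
tag:1 = 0 → 0x0 << 0 → word 0x14
word = 0x14 → big-endian bytes:
  [0]=0x14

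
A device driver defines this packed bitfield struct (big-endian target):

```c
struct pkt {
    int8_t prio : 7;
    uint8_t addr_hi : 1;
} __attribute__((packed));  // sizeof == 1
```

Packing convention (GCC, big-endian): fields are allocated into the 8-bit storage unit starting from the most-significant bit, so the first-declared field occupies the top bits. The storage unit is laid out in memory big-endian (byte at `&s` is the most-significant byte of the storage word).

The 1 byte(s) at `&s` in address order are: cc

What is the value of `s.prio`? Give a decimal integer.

-26

[0]=0xcc (big-endian) → word 0xcc
prio [1+:7] = (word>>1) & 0x7f = 102  ←
addr_hi [0+:1] = (word>>0) & 0x1 = 0
prio signed 7b, MSB=1: 102 - 128 = -26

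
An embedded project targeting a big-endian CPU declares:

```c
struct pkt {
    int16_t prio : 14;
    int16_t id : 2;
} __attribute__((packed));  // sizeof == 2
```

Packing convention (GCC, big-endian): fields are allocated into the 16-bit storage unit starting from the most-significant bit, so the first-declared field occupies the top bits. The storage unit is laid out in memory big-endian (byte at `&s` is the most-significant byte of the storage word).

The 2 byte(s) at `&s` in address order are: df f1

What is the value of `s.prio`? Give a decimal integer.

-2052

[0]=0xdf [1]=0xf1 (big-endian) → word 0xdff1
prio:14 @ bit 2 → (0xdff1>>2)&0x3fff = 0x37fc  ←
id:2 @ bit 0 → (0xdff1>>0)&0x3 = 0x1
prio signed 14b, MSB=1: 14332 - 16384 = -2052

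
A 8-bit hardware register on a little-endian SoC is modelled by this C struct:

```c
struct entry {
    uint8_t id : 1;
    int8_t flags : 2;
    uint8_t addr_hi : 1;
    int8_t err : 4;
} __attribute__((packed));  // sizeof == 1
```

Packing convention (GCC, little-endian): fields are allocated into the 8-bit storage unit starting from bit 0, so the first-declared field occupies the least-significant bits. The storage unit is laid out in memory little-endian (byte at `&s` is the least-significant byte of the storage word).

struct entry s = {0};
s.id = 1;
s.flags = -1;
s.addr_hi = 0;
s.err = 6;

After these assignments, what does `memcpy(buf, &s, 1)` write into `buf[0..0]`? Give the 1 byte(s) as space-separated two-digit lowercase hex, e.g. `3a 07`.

67

id:1 = 1 → 0x1 << 0 → word 0x01
flags:2 = -1 → 0x3 << 1 → word 0x07
addr_hi:1 = 0 → 0x0 << 3 → word 0x07
err:4 = 6 → 0x6 << 4 → word 0x67
word = 0x67 → little-endian bytes:
  [0]=0x67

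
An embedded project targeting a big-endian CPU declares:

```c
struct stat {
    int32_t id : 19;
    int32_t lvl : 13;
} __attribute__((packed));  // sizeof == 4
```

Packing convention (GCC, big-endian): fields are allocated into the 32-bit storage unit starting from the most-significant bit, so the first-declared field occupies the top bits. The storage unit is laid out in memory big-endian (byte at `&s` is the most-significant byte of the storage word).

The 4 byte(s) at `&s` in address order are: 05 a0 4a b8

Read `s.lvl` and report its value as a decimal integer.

[0]=0x05 [1]=0xa0 [2]=0x4a [3]=0xb8 (big-endian) → word 0x05a04ab8
id [13+:19] = (word>>13) & 0x7ffff = 11522
lvl [0+:13] = (word>>0) & 0x1fff = 2744  ←
lvl signed 13b, MSB=0: value = 2744

2744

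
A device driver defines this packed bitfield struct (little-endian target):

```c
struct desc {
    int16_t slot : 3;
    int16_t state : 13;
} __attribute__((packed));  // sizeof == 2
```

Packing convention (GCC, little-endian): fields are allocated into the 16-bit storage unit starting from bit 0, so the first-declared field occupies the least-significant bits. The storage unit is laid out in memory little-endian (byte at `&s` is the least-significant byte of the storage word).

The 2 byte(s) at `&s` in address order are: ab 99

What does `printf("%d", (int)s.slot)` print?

[0]=0xab [1]=0x99 (little-endian) → word 0x99ab
slot:3 @ bit 0 → (0x99ab>>0)&0x7 = 0x3  ←
state:13 @ bit 3 → (0x99ab>>3)&0x1fff = 0x1335
slot signed 3b, MSB=0: value = 3

3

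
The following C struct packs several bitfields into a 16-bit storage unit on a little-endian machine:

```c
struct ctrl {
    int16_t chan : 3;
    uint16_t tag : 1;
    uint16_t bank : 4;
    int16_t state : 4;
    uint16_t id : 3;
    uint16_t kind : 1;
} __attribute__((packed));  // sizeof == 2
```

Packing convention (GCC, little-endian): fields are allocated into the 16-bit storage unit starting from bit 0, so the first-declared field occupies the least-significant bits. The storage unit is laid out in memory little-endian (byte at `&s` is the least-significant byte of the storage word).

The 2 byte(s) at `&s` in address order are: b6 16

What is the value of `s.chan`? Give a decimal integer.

-2

[0]=0xb6 [1]=0x16 (little-endian) → word 0x16b6
chan [0+:3] = (word>>0) & 0x7 = 6  ←
tag [3+:1] = (word>>3) & 0x1 = 0
bank [4+:4] = (word>>4) & 0xf = 11
state [8+:4] = (word>>8) & 0xf = 6
id [12+:3] = (word>>12) & 0x7 = 1
kind [15+:1] = (word>>15) & 0x1 = 0
chan signed 3b, MSB=1: 6 - 8 = -2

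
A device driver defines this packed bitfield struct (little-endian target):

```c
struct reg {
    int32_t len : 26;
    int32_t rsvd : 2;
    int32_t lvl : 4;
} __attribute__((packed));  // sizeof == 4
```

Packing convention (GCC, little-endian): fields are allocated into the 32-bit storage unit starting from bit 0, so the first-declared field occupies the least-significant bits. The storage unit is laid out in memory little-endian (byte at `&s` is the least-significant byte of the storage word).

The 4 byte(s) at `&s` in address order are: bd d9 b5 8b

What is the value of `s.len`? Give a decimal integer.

[0]=0xbd [1]=0xd9 [2]=0xb5 [3]=0x8b (little-endian) → word 0x8bb5d9bd
len:26 @ bit 0 → (0x8bb5d9bd>>0)&0x3ffffff = 0x3b5d9bd  ←
rsvd:2 @ bit 26 → (0x8bb5d9bd>>26)&0x3 = 0x2
lvl:4 @ bit 28 → (0x8bb5d9bd>>28)&0xf = 0x8
len signed 26b, MSB=1: 62249405 - 67108864 = -4859459

-4859459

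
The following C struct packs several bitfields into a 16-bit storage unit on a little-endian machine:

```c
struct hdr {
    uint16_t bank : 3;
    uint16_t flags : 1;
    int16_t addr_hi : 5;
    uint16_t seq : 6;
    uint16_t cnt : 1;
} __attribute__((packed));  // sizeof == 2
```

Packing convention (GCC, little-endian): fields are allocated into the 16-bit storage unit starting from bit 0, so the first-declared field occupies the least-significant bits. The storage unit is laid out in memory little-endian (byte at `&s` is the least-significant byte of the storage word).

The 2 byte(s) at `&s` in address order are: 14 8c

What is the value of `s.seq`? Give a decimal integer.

[0]=0x14 [1]=0x8c (little-endian) → word 0x8c14
bank [0+:3] = (word>>0) & 0x7 = 4
flags [3+:1] = (word>>3) & 0x1 = 0
addr_hi [4+:5] = (word>>4) & 0x1f = 1
seq [9+:6] = (word>>9) & 0x3f = 6  ←
cnt [15+:1] = (word>>15) & 0x1 = 1

6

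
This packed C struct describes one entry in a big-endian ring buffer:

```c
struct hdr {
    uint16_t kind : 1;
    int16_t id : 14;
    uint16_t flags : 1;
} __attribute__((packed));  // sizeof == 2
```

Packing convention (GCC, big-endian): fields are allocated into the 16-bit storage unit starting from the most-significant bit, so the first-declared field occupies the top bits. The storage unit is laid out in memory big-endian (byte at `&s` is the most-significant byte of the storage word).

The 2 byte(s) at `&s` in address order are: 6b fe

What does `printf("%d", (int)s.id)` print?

-2561

[0]=0x6b [1]=0xfe (big-endian) → word 0x6bfe
kind:1 @ bit 15 → (0x6bfe>>15)&0x1 = 0x0
id:14 @ bit 1 → (0x6bfe>>1)&0x3fff = 0x35ff  ←
flags:1 @ bit 0 → (0x6bfe>>0)&0x1 = 0x0
id signed 14b, MSB=1: 13823 - 16384 = -2561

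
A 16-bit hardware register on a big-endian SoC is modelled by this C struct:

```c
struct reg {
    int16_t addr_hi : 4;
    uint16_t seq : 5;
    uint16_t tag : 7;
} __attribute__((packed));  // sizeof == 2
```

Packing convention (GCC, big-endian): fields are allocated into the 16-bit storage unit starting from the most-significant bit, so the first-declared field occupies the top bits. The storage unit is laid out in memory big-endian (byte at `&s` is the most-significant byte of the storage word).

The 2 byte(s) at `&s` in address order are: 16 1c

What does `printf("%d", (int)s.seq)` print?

[0]=0x16 [1]=0x1c (big-endian) → word 0x161c
addr_hi:4 @ bit 12 → (0x161c>>12)&0xf = 0x1
seq:5 @ bit 7 → (0x161c>>7)&0x1f = 0xc  ←
tag:7 @ bit 0 → (0x161c>>0)&0x7f = 0x1c

12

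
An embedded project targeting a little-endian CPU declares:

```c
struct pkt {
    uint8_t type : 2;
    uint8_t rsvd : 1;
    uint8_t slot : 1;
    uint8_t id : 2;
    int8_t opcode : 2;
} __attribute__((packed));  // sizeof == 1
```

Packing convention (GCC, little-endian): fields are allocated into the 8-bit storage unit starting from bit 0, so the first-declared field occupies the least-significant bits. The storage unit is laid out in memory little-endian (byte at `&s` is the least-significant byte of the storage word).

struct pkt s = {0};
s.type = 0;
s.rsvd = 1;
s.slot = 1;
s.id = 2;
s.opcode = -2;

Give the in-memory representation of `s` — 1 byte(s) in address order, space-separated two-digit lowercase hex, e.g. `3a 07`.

ac

type:2 = 0 → 0x0 << 0 → word 0x00
rsvd:1 = 1 → 0x1 << 2 → word 0x04
slot:1 = 1 → 0x1 << 3 → word 0x0c
id:2 = 2 → 0x2 << 4 → word 0x2c
opcode:2 = -2 → 0x2 << 6 → word 0xac
word = 0xac → little-endian bytes:
  [0]=0xac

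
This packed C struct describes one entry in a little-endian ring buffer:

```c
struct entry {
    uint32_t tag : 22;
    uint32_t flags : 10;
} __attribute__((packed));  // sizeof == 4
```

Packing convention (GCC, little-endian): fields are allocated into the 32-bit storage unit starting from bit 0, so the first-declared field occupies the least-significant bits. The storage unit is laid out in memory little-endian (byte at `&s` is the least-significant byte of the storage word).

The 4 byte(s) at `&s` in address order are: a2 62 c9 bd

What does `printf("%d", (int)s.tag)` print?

[0]=0xa2 [1]=0x62 [2]=0xc9 [3]=0xbd (little-endian) → word 0xbdc962a2
tag [0+:22] = (word>>0) & 0x3fffff = 615074  ←
flags [22+:10] = (word>>22) & 0x3ff = 759

615074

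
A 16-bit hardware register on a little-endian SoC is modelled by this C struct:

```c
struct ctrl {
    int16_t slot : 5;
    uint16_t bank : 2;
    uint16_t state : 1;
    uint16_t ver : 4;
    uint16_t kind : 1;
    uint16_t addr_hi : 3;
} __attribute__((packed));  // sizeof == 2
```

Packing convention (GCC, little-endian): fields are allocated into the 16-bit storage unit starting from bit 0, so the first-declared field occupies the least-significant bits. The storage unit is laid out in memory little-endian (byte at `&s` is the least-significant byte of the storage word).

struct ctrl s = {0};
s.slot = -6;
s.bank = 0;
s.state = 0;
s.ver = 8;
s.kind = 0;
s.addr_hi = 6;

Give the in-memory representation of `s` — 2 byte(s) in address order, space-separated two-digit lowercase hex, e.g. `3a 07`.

[0+:5] slot=-6 & 0x1f = 0x1a; word=0x001a
[5+:2] bank=0 & 0x3 = 0x0; word=0x001a
[7+:1] state=0 & 0x1 = 0x0; word=0x001a
[8+:4] ver=8 & 0xf = 0x8; word=0x081a
[12+:1] kind=0 & 0x1 = 0x0; word=0x081a
[13+:3] addr_hi=6 & 0x7 = 0x6; word=0xc81a
word = 0xc81a → little-endian bytes:
  [0]=0x1a  [1]=0xc8

1a c8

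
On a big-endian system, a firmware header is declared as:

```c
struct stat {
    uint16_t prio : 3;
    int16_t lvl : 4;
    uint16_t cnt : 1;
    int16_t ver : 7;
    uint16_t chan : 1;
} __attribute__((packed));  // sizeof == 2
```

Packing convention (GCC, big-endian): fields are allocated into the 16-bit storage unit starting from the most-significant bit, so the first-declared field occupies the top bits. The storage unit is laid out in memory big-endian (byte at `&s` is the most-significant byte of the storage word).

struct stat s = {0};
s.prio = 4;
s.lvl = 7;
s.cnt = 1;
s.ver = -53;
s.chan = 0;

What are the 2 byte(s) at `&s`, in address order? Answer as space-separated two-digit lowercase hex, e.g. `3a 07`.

8f 96

prio (3b) val=4 bits=0x4 at bit 13: 0x8000
lvl (4b) val=7 bits=0x7 at bit 9: 0x8e00
cnt (1b) val=1 bits=0x1 at bit 8: 0x8f00
ver (7b) val=-53 bits=0x4b at bit 1: 0x8f96
chan (1b) val=0 bits=0x0 at bit 0: 0x8f96
word = 0x8f96 → big-endian bytes:
  [0]=0x8f  [1]=0x96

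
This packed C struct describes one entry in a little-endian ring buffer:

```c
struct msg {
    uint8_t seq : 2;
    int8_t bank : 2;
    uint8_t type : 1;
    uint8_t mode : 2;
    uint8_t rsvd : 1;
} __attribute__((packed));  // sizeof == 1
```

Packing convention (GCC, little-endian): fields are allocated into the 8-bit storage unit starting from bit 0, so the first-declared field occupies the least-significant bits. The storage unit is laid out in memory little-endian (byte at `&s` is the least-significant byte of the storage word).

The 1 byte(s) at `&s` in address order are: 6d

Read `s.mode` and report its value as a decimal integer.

3

[0]=0x6d (little-endian) → word 0x6d
seq [0+:2] = (word>>0) & 0x3 = 1
bank [2+:2] = (word>>2) & 0x3 = 3
type [4+:1] = (word>>4) & 0x1 = 0
mode [5+:2] = (word>>5) & 0x3 = 3  ←
rsvd [7+:1] = (word>>7) & 0x1 = 0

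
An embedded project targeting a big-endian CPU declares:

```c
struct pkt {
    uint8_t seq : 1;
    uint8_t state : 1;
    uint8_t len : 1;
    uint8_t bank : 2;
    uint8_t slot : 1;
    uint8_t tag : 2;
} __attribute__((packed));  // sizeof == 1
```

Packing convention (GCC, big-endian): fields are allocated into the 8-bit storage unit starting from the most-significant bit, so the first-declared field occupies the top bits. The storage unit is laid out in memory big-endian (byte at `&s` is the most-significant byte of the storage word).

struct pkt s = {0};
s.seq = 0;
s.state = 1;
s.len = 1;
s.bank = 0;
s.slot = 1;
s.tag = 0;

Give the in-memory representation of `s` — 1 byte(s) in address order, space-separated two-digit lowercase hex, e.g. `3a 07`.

seq:1 = 0 → 0x0 << 7 → word 0x00
state:1 = 1 → 0x1 << 6 → word 0x40
len:1 = 1 → 0x1 << 5 → word 0x60
bank:2 = 0 → 0x0 << 3 → word 0x60
slot:1 = 1 → 0x1 << 2 → word 0x64
tag:2 = 0 → 0x0 << 0 → word 0x64
word = 0x64 → big-endian bytes:
  [0]=0x64

64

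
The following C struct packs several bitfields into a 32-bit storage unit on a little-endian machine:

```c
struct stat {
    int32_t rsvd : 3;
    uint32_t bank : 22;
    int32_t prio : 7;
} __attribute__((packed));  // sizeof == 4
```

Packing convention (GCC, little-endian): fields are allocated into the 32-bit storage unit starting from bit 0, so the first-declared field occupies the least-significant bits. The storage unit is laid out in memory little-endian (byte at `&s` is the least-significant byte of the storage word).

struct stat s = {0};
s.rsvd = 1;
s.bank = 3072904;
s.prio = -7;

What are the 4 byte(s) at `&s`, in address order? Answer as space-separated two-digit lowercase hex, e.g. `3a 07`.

rsvd:3 = 1 → 0x1 << 0 → word 0x00000001
bank:22 = 3072904 → 0x2ee388 << 3 → word 0x01771c41
prio:7 = -7 → 0x79 << 25 → word 0xf3771c41
word = 0xf3771c41 → little-endian bytes:
  [0]=0x41  [1]=0x1c  [2]=0x77  [3]=0xf3

41 1c 77 f3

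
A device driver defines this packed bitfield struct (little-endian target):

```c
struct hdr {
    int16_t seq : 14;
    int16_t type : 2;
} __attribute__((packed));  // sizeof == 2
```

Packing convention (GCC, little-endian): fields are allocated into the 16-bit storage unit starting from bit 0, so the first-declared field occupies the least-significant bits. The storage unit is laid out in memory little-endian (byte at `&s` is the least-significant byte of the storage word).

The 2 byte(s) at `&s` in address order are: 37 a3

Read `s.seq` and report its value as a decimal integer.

-7369

[0]=0x37 [1]=0xa3 (little-endian) → word 0xa337
seq [0+:14] = (word>>0) & 0x3fff = 9015  ←
type [14+:2] = (word>>14) & 0x3 = 2
seq signed 14b, MSB=1: 9015 - 16384 = -7369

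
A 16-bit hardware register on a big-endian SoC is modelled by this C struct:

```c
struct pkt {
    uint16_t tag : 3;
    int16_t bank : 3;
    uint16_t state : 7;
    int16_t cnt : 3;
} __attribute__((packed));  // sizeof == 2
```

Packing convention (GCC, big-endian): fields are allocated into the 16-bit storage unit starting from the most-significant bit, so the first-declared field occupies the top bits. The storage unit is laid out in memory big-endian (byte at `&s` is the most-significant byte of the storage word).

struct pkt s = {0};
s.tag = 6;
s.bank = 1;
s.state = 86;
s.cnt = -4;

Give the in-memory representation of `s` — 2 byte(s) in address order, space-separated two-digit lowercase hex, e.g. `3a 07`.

tag:3 = 6 → 0x6 << 13 → word 0xc000
bank:3 = 1 → 0x1 << 10 → word 0xc400
state:7 = 86 → 0x56 << 3 → word 0xc6b0
cnt:3 = -4 → 0x4 << 0 → word 0xc6b4
word = 0xc6b4 → big-endian bytes:
  [0]=0xc6  [1]=0xb4

c6 b4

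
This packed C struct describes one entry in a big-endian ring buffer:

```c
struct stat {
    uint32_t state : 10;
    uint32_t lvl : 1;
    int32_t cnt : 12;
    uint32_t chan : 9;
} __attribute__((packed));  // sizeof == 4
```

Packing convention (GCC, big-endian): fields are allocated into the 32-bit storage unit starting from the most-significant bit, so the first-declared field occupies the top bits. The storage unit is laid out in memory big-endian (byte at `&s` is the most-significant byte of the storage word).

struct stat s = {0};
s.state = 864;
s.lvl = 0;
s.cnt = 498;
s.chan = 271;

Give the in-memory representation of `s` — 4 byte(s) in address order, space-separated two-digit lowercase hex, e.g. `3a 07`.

d8 03 e5 0f

state:10 = 864 → 0x360 << 22 → word 0xd8000000
lvl:1 = 0 → 0x0 << 21 → word 0xd8000000
cnt:12 = 498 → 0x1f2 << 9 → word 0xd803e400
chan:9 = 271 → 0x10f << 0 → word 0xd803e50f
word = 0xd803e50f → big-endian bytes:
  [0]=0xd8  [1]=0x03  [2]=0xe5  [3]=0x0f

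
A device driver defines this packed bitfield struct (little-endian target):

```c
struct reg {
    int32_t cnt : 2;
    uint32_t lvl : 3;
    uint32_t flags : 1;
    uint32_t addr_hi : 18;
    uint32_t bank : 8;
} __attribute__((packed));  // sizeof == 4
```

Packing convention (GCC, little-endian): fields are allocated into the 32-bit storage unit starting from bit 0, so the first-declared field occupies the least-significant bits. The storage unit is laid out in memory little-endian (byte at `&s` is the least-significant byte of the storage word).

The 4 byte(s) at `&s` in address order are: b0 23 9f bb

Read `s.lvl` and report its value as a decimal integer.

4

[0]=0xb0 [1]=0x23 [2]=0x9f [3]=0xbb (little-endian) → word 0xbb9f23b0
cnt:2 @ bit 0 → (0xbb9f23b0>>0)&0x3 = 0x0
lvl:3 @ bit 2 → (0xbb9f23b0>>2)&0x7 = 0x4  ←
flags:1 @ bit 5 → (0xbb9f23b0>>5)&0x1 = 0x1
addr_hi:18 @ bit 6 → (0xbb9f23b0>>6)&0x3ffff = 0x27c8e
bank:8 @ bit 24 → (0xbb9f23b0>>24)&0xff = 0xbb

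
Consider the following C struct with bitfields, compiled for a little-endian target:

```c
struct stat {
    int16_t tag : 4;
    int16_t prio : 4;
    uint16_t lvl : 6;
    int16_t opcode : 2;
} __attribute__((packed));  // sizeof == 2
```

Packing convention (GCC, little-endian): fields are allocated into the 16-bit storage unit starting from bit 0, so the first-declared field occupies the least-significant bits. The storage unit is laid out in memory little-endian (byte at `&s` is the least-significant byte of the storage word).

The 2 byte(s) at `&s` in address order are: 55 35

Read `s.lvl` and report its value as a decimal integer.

53

[0]=0x55 [1]=0x35 (little-endian) → word 0x3555
tag [0+:4] = (word>>0) & 0xf = 5
prio [4+:4] = (word>>4) & 0xf = 5
lvl [8+:6] = (word>>8) & 0x3f = 53  ←
opcode [14+:2] = (word>>14) & 0x3 = 0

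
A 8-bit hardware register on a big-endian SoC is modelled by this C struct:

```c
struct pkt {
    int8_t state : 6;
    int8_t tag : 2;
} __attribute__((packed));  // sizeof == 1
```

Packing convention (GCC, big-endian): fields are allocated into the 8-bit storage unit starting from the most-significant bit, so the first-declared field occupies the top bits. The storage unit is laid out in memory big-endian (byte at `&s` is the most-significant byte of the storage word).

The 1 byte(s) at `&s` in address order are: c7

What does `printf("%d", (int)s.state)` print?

-15

[0]=0xc7 (big-endian) → word 0xc7
state [2+:6] = (word>>2) & 0x3f = 49  ←
tag [0+:2] = (word>>0) & 0x3 = 3
state signed 6b, MSB=1: 49 - 64 = -15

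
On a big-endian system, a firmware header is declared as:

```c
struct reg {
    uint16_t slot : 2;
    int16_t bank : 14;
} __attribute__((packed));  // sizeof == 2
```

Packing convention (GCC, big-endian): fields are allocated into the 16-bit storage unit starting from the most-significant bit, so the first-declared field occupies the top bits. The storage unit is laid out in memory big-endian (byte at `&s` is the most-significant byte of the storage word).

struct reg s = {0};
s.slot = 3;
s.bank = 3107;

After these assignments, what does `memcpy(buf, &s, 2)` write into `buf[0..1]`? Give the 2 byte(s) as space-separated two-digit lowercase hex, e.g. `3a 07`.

slot:2 = 3 → 0x3 << 14 → word 0xc000
bank:14 = 3107 → 0xc23 << 0 → word 0xcc23
word = 0xcc23 → big-endian bytes:
  [0]=0xcc  [1]=0x23

cc 23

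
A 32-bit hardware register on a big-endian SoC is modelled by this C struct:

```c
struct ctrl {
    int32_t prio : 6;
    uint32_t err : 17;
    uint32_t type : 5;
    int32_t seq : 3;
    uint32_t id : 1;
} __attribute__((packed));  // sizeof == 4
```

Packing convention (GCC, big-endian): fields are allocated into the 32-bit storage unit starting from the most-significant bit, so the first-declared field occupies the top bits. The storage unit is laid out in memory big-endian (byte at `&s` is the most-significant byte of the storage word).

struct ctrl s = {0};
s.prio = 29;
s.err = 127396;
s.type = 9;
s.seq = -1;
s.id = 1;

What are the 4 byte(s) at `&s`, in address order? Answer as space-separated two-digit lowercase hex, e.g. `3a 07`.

prio (6b) val=29 bits=0x1d at bit 26: 0x74000000
err (17b) val=127396 bits=0x1f1a4 at bit 9: 0x77e34800
type (5b) val=9 bits=0x9 at bit 4: 0x77e34890
seq (3b) val=-1 bits=0x7 at bit 1: 0x77e3489e
id (1b) val=1 bits=0x1 at bit 0: 0x77e3489f
word = 0x77e3489f → big-endian bytes:
  [0]=0x77  [1]=0xe3  [2]=0x48  [3]=0x9f

77 e3 48 9f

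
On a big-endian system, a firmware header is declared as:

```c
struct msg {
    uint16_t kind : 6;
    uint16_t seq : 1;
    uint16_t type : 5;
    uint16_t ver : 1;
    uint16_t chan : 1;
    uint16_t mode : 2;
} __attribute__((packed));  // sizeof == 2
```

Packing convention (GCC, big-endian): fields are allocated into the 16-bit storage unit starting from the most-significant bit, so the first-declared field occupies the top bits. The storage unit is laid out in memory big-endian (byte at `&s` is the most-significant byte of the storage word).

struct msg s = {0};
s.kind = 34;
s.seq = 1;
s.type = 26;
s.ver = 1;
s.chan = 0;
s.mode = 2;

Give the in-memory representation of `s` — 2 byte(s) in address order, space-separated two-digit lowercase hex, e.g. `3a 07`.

8b aa

kind:6 = 34 → 0x22 << 10 → word 0x8800
seq:1 = 1 → 0x1 << 9 → word 0x8a00
type:5 = 26 → 0x1a << 4 → word 0x8ba0
ver:1 = 1 → 0x1 << 3 → word 0x8ba8
chan:1 = 0 → 0x0 << 2 → word 0x8ba8
mode:2 = 2 → 0x2 << 0 → word 0x8baa
word = 0x8baa → big-endian bytes:
  [0]=0x8b  [1]=0xaa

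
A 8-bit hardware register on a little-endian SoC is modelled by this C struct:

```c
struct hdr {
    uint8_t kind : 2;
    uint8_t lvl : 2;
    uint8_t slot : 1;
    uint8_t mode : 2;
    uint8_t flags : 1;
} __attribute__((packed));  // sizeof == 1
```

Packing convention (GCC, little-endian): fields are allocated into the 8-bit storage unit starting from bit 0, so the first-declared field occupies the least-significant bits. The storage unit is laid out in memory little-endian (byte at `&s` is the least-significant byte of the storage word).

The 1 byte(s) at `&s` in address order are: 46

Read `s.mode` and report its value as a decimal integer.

2

[0]=0x46 (little-endian) → word 0x46
kind [0+:2] = (word>>0) & 0x3 = 2
lvl [2+:2] = (word>>2) & 0x3 = 1
slot [4+:1] = (word>>4) & 0x1 = 0
mode [5+:2] = (word>>5) & 0x3 = 2  ←
flags [7+:1] = (word>>7) & 0x1 = 0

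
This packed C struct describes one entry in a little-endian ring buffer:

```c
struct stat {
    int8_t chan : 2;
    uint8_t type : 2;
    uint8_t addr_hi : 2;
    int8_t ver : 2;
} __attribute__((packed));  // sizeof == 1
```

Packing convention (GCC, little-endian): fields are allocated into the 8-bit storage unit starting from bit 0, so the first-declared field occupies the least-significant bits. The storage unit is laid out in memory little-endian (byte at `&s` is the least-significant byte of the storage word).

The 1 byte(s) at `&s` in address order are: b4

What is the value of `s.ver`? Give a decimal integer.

[0]=0xb4 (little-endian) → word 0xb4
chan:2 @ bit 0 → (0xb4>>0)&0x3 = 0x0
type:2 @ bit 2 → (0xb4>>2)&0x3 = 0x1
addr_hi:2 @ bit 4 → (0xb4>>4)&0x3 = 0x3
ver:2 @ bit 6 → (0xb4>>6)&0x3 = 0x2  ←
ver signed 2b, MSB=1: 2 - 4 = -2

-2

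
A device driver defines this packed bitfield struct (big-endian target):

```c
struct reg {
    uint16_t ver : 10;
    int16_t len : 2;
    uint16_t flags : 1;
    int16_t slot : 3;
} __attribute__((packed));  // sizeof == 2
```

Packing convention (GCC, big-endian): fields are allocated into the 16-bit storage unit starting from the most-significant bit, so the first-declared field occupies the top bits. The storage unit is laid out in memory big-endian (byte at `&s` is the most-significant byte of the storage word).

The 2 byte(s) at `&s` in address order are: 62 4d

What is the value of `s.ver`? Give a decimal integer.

[0]=0x62 [1]=0x4d (big-endian) → word 0x624d
ver:10 @ bit 6 → (0x624d>>6)&0x3ff = 0x189  ←
len:2 @ bit 4 → (0x624d>>4)&0x3 = 0x0
flags:1 @ bit 3 → (0x624d>>3)&0x1 = 0x1
slot:3 @ bit 0 → (0x624d>>0)&0x7 = 0x5

393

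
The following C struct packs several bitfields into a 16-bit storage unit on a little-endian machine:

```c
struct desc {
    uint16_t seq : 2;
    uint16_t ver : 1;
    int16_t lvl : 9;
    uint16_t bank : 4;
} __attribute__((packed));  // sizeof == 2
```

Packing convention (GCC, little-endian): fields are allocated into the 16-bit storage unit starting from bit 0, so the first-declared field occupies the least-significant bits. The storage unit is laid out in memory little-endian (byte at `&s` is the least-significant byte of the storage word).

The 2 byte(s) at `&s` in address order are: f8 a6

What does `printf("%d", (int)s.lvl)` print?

223

[0]=0xf8 [1]=0xa6 (little-endian) → word 0xa6f8
seq:2 @ bit 0 → (0xa6f8>>0)&0x3 = 0x0
ver:1 @ bit 2 → (0xa6f8>>2)&0x1 = 0x0
lvl:9 @ bit 3 → (0xa6f8>>3)&0x1ff = 0xdf  ←
bank:4 @ bit 12 → (0xa6f8>>12)&0xf = 0xa
lvl signed 9b, MSB=0: value = 223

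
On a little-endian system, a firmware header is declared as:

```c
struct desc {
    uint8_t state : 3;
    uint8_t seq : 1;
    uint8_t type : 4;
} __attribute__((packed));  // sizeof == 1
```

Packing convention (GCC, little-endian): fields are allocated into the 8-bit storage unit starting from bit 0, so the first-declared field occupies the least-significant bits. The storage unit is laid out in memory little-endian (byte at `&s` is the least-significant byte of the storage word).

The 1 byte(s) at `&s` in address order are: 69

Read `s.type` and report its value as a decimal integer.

[0]=0x69 (little-endian) → word 0x69
state [0+:3] = (word>>0) & 0x7 = 1
seq [3+:1] = (word>>3) & 0x1 = 1
type [4+:4] = (word>>4) & 0xf = 6  ←

6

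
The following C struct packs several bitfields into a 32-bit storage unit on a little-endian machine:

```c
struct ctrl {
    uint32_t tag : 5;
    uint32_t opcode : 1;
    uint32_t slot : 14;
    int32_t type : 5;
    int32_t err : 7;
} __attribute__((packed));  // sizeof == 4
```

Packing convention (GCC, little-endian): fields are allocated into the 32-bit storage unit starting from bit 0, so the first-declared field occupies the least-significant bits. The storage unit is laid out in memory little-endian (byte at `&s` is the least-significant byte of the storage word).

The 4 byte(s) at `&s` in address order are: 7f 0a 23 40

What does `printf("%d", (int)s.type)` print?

2

[0]=0x7f [1]=0x0a [2]=0x23 [3]=0x40 (little-endian) → word 0x40230a7f
tag [0+:5] = (word>>0) & 0x1f = 31
opcode [5+:1] = (word>>5) & 0x1 = 1
slot [6+:14] = (word>>6) & 0x3fff = 3113
type [20+:5] = (word>>20) & 0x1f = 2  ←
err [25+:7] = (word>>25) & 0x7f = 32
type signed 5b, MSB=0: value = 2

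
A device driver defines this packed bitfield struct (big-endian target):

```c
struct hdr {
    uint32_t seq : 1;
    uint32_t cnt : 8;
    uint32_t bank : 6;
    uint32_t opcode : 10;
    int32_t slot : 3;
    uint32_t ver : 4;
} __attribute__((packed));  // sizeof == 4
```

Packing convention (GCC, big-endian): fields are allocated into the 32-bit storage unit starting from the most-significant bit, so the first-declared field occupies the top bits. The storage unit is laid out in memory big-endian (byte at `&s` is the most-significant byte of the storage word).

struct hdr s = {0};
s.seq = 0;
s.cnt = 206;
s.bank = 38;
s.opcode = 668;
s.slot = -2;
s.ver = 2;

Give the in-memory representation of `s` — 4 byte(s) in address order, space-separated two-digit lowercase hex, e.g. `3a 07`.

seq:1 = 0 → 0x0 << 31 → word 0x00000000
cnt:8 = 206 → 0xce << 23 → word 0x67000000
bank:6 = 38 → 0x26 << 17 → word 0x674c0000
opcode:10 = 668 → 0x29c << 7 → word 0x674d4e00
slot:3 = -2 → 0x6 << 4 → word 0x674d4e60
ver:4 = 2 → 0x2 << 0 → word 0x674d4e62
word = 0x674d4e62 → big-endian bytes:
  [0]=0x67  [1]=0x4d  [2]=0x4e  [3]=0x62

67 4d 4e 62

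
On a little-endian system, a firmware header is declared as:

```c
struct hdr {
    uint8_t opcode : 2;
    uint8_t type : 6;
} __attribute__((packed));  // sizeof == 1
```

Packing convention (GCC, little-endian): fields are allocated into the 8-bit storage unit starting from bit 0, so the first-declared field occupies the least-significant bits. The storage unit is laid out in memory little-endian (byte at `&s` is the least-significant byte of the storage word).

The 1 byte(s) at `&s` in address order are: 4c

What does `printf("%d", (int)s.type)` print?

[0]=0x4c (little-endian) → word 0x4c
opcode:2 @ bit 0 → (0x4c>>0)&0x3 = 0x0
type:6 @ bit 2 → (0x4c>>2)&0x3f = 0x13  ←

19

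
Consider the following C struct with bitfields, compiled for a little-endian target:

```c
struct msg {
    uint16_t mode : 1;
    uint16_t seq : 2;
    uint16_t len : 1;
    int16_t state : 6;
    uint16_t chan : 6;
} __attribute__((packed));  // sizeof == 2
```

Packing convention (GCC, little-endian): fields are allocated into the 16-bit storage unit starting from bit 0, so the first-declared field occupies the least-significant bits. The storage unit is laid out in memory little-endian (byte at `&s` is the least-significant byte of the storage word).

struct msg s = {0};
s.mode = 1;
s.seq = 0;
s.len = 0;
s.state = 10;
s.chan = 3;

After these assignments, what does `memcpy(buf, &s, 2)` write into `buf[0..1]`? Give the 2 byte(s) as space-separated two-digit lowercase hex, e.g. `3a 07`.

a1 0c

mode (1b) val=1 bits=0x1 at bit 0: 0x0001
seq (2b) val=0 bits=0x0 at bit 1: 0x0001
len (1b) val=0 bits=0x0 at bit 3: 0x0001
state (6b) val=10 bits=0xa at bit 4: 0x00a1
chan (6b) val=3 bits=0x3 at bit 10: 0x0ca1
word = 0x0ca1 → little-endian bytes:
  [0]=0xa1  [1]=0x0c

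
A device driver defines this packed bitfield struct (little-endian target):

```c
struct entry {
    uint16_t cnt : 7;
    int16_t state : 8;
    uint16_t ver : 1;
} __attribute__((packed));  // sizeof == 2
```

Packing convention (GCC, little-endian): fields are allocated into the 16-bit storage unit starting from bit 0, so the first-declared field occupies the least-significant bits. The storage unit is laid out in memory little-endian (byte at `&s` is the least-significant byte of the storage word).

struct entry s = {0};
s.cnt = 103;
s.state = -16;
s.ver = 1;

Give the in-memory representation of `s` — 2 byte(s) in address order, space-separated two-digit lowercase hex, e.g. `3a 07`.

cnt (7b) val=103 bits=0x67 at bit 0: 0x0067
state (8b) val=-16 bits=0xf0 at bit 7: 0x7867
ver (1b) val=1 bits=0x1 at bit 15: 0xf867
word = 0xf867 → little-endian bytes:
  [0]=0x67  [1]=0xf8

67 f8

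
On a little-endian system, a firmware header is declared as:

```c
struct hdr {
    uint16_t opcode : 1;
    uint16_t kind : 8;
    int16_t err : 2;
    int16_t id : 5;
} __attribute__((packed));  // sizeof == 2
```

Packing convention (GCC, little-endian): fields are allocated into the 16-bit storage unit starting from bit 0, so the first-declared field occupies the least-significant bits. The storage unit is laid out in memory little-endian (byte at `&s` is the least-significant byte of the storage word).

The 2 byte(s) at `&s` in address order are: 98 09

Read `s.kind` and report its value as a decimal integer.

204

[0]=0x98 [1]=0x09 (little-endian) → word 0x0998
opcode [0+:1] = (word>>0) & 0x1 = 0
kind [1+:8] = (word>>1) & 0xff = 204  ←
err [9+:2] = (word>>9) & 0x3 = 0
id [11+:5] = (word>>11) & 0x1f = 1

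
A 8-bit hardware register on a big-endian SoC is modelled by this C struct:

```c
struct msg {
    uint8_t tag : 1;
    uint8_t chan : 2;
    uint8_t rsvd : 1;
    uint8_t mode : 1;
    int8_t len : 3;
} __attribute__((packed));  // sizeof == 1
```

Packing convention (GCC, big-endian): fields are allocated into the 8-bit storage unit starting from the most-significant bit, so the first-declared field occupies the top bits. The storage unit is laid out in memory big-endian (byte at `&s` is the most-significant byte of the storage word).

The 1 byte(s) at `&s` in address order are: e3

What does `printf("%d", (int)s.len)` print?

[0]=0xe3 (big-endian) → word 0xe3
tag:1 @ bit 7 → (0xe3>>7)&0x1 = 0x1
chan:2 @ bit 5 → (0xe3>>5)&0x3 = 0x3
rsvd:1 @ bit 4 → (0xe3>>4)&0x1 = 0x0
mode:1 @ bit 3 → (0xe3>>3)&0x1 = 0x0
len:3 @ bit 0 → (0xe3>>0)&0x7 = 0x3  ←
len signed 3b, MSB=0: value = 3

3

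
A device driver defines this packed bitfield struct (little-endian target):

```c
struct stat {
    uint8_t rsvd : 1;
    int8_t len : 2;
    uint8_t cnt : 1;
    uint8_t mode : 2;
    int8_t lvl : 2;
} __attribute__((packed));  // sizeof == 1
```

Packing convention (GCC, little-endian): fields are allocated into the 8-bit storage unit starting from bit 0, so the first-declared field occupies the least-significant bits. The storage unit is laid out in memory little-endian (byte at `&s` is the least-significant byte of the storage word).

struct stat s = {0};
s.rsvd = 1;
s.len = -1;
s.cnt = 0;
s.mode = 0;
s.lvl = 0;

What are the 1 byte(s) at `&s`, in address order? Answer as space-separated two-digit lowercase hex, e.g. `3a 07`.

07

rsvd (1b) val=1 bits=0x1 at bit 0: 0x01
len (2b) val=-1 bits=0x3 at bit 1: 0x07
cnt (1b) val=0 bits=0x0 at bit 3: 0x07
mode (2b) val=0 bits=0x0 at bit 4: 0x07
lvl (2b) val=0 bits=0x0 at bit 6: 0x07
word = 0x07 → little-endian bytes:
  [0]=0x07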